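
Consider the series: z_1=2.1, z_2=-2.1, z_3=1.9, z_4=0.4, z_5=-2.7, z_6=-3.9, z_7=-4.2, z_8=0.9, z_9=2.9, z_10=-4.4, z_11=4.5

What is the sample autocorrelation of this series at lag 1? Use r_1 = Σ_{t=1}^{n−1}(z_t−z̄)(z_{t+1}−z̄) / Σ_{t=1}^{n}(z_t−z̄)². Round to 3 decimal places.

-0.205

Mean z̄ = (2.1 − 2.1 + 1.9 + 0.4 − 2.7 − 3.9 − 4.2 + 0.9 + 2.9 − 4.4 + 4.5)/11 = -0.4182
Numerator Σ_{t=1}^{10}(z_t−z̄)(z_{t+1}−z̄) = -20.3985
Denominator Σ(z_t−z̄)² = 99.6364
r_1 = -20.3985 / 99.6364 = -0.205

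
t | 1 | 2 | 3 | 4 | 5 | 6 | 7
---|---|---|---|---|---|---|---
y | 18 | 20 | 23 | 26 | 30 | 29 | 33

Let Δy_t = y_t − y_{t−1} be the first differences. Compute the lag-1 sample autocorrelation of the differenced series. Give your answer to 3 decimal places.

-0.557

First differences Δy: 2, 3, 3, 4, -1, 4
Mean of differences = 2.5000
Numerator Σ(Δy_t−Δȳ)(Δy_{t+1}−Δȳ) = -9.7500
Denominator Σ(Δy_t−Δȳ)² = 17.5000
r_1(Δy) = -9.7500 / 17.5000 = -0.557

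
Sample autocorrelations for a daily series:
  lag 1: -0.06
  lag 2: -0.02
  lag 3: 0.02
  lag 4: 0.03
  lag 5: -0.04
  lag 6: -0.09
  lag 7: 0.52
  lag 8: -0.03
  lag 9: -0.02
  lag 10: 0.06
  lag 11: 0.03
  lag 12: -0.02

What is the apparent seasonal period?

7

The largest autocorrelation is r_7 = 0.52; the remaining lags stay at or below 0.06.
The dominant spike at lag 7 indicates a seasonal period of 7.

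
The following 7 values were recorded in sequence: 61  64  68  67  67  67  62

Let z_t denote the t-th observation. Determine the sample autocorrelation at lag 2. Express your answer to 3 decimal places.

Mean z̄ = (61 + 64 + 68 + 67 + 67 + 67 + 62)/7 = 65.1429
Deviations from mean: -4.1429, -1.1429, 2.8571, 1.8571, 1.8571, 1.8571, -3.1429
Σ(z_t−z̄)(z_{t+2}−z̄) = (-11.8367) + (-2.1224) + (5.3061) + (3.4490) + (-5.8367) = -11.0408
Denominator Σ(z_t−z̄)² = 46.8571
r_2 = -11.0408 / 46.8571 = -0.236

-0.236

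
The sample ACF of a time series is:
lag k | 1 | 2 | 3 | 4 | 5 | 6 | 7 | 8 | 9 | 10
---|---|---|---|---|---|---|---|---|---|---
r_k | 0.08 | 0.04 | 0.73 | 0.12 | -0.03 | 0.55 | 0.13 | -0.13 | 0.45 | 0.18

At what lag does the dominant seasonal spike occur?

3

The largest autocorrelation is r_3 = 0.73, with weaker echoes at lags 6 (0.55) and 9 (0.45); the remaining lags stay at or below 0.18.
The dominant spike at lag 3 indicates a seasonal period of 3.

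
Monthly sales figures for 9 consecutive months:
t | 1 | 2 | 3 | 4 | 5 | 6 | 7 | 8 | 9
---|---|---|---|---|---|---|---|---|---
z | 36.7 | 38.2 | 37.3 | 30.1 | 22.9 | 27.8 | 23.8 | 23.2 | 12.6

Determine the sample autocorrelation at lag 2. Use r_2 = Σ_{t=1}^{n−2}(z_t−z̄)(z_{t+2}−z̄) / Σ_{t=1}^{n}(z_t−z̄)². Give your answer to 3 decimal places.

Mean z̄ = (36.7 + 38.2 + 37.3 + 30.1 + 22.9 + 27.8 + 23.8 + 23.2 + 12.6)/9 = 28.0667
Σ(z_t−z̄)(z_{t+2}−z̄) = (79.7144) + (20.6044) + (-47.7056) + (-0.5422) + (22.0444) + (1.2978) + (65.9911) = 141.4044
Denominator Σ(z_t−z̄)² = 574.4800
r_2 = 141.4044 / 574.4800 = 0.246

0.246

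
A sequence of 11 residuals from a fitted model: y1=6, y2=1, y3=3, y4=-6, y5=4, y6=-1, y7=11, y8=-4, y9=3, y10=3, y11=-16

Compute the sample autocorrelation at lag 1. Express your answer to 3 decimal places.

-0.291

Mean ȳ = (6 + 1 + 3 − 6 + 4 − 1 + 11 − 4 + 3 + 3 − 16)/11 = 0.3636
Numerator Σ_{t=1}^{10}(y_t−ȳ)(y_{t+1}−ȳ) = -148.2231
Denominator Σ(y_t−ȳ)² = 508.5455
r_1 = -148.2231 / 508.5455 = -0.291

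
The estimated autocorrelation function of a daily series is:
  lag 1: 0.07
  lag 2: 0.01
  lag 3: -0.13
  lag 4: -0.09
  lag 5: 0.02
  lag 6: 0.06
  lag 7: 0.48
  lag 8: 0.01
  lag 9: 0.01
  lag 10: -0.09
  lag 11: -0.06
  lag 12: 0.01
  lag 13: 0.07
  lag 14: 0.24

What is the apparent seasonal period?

7

The largest autocorrelation is r_7 = 0.48, with a weaker echo at lag 14 (0.24); the remaining lags stay at or below 0.07.
The dominant spike at lag 7 indicates a seasonal period of 7.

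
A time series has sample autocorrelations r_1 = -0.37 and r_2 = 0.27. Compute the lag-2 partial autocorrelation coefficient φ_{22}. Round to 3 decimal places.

φ_{22} = (r_2 − r_1²) / (1 − r_1²)
r_1² = (-0.37)² = 0.1369
Numerator = 0.27 − 0.1369 = 0.1331; denominator = 1 − 0.1369 = 0.8631
φ_{22} = 0.1331 / 0.8631 = 0.154

0.154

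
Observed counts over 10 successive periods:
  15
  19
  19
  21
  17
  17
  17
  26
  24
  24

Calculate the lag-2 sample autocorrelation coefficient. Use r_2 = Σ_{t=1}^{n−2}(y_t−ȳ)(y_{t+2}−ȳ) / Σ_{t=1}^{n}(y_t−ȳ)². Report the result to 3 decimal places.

0.054

Mean ȳ = (15 + 19 + 19 + 21 + 17 + 17 + 17 + 26 + 24 + 24)/10 = 19.9000
Numerator Σ_{t=1}^{8}(y_t−ȳ)(y_{t+2}−ȳ) = 6.6800
Denominator Σ(y_t−ȳ)² = 122.9000
r_2 = 6.6800 / 122.9000 = 0.054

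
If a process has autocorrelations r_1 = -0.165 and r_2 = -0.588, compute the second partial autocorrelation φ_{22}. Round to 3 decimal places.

φ_{22} = (r_2 − r_1²) / (1 − r_1²)
r_1² = (-0.165)² = 0.027225
Numerator = -0.588 − 0.0272 = -0.6152; denominator = 1 − 0.0272 = 0.9728
φ_{22} = -0.6152 / 0.9728 = -0.632

-0.632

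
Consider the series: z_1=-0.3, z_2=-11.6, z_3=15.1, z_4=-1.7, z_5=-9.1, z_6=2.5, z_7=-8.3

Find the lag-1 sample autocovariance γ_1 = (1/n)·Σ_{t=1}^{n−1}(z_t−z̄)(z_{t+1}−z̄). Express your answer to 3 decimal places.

Mean z̄ = (-0.3 − 11.6 + 15.1 − 1.7 − 9.1 + 2.5 − 8.3)/7 = -1.9143
Deviations: 1.6143, -9.6857, 17.0143, 0.2143, -7.1857, 4.4143, -6.3857
Σ_{t=1}^{6}(z_t−z̄)(z_{t+1}−z̄) = -238.2331
γ_1 = -238.2331 / 7 = -34.033

-34.033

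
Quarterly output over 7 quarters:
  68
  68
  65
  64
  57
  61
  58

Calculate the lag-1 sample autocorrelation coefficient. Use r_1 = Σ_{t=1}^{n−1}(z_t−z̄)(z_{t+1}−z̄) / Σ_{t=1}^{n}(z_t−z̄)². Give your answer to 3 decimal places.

Mean z̄ = (68 + 68 + 65 + 64 + 57 + 61 + 58)/7 = 63.0000
Numerator Σ_{t=1}^{6}(z_t−z̄)(z_{t+1}−z̄) = 53.0000
Denominator Σ(z_t−z̄)² = 120.0000
r_1 = 53.0000 / 120.0000 = 0.442

0.442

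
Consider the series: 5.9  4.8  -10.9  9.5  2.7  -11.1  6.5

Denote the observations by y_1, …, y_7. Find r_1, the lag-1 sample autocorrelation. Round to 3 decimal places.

-0.463

Mean ȳ = (5.9 + 4.8 − 10.9 + 9.5 + 2.7 − 11.1 + 6.5)/7 = 1.0571
Σ(y_t−ȳ)(y_{t+1}−ȳ) = (18.1261) + (-44.7539) + (-100.9524) + (13.8704) + (-19.9724) + (-66.1696) = -199.8518
Denominator Σ(y_t−ȳ)² = 431.8371
r_1 = -199.8518 / 431.8371 = -0.463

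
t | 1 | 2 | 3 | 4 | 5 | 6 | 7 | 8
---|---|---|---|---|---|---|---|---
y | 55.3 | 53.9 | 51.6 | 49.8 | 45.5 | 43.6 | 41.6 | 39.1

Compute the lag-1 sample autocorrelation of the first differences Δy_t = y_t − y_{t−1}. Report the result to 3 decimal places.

-0.327

First differences Δy: -1.4, -2.3, -1.8, -4.3, -1.9, -2.0, -2.5
Mean of differences = -2.3143
Numerator Σ(Δy_t−Δȳ)(Δy_{t+1}−Δȳ) = -1.7516
Denominator Σ(Δy_t−Δȳ)² = 5.3486
r_1(Δy) = -1.7516 / 5.3486 = -0.327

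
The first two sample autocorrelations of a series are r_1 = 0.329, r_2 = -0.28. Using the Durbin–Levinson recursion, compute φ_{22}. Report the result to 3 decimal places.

-0.435

φ_{22} = (r_2 − r_1²) / (1 − r_1²)
r_1² = (0.329)² = 0.108241
Numerator = -0.28 − 0.1082 = -0.3882; denominator = 1 − 0.1082 = 0.8918
φ_{22} = -0.3882 / 0.8918 = -0.435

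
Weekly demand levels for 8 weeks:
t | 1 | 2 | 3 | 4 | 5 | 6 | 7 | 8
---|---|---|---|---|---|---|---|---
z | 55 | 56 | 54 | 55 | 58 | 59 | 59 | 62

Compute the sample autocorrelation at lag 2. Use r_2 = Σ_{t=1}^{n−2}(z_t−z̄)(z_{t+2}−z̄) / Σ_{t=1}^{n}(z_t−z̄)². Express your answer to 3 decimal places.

Mean z̄ = (55 + 56 + 54 + 55 + 58 + 59 + 59 + 62)/8 = 57.2500
Deviations from mean: -2.2500, -1.2500, -3.2500, -2.2500, 0.7500, 1.7500, 1.7500, 4.7500
Σ(z_t−z̄)(z_{t+2}−z̄) = (7.3125) + (2.8125) + (-2.4375) + (-3.9375) + (1.3125) + (8.3125) = 13.3750
Denominator Σ(z_t−z̄)² = 51.5000
r_2 = 13.3750 / 51.5000 = 0.260

0.260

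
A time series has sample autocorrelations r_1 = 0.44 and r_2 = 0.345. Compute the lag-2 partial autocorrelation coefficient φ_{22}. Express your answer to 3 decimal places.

φ_{22} = (r_2 − r_1²) / (1 − r_1²)
r_1² = (0.44)² = 0.1936
Numerator = 0.345 − 0.1936 = 0.1514; denominator = 1 − 0.1936 = 0.8064
φ_{22} = 0.1514 / 0.8064 = 0.188

0.188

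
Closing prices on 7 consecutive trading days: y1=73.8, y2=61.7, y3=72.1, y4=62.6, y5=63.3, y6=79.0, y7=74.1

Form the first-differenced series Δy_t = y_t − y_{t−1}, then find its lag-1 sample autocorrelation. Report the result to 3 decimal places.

-0.484

First differences Δy: -12.1, 10.4, -9.5, 0.7, 15.7, -4.9
Mean of differences = 0.0500
Numerator Σ(Δy_t−Δȳ)(Δy_{t+1}−Δȳ) = -298.0975
Denominator Σ(Δy_t−Δȳ)² = 615.7950
r_1(Δy) = -298.0975 / 615.7950 = -0.484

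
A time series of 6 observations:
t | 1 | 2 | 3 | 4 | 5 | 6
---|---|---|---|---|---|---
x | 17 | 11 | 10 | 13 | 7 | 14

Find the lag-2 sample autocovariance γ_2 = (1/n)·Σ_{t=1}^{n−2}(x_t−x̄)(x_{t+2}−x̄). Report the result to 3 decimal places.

Mean x̄ = (17 + 11 + 10 + 13 + 7 + 14)/6 = 12.0000
Σ_{t=1}^{4}(x_t−x̄)(x_{t+2}−x̄) = 1.0000
γ_2 = 1.0000 / 6 = 0.167

0.167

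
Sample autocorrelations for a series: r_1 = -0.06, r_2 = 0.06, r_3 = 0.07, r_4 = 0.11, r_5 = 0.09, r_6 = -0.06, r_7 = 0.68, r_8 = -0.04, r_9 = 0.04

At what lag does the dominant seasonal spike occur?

The largest autocorrelation is r_7 = 0.68; the remaining lags stay at or below 0.11.
The dominant spike at lag 7 indicates a seasonal period of 7.

7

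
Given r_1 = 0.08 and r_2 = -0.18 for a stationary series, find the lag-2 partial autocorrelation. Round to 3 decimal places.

-0.188

φ_{22} = (r_2 − r_1²) / (1 − r_1²)
r_1² = (0.08)² = 0.0064
Numerator = -0.18 − 0.0064 = -0.1864; denominator = 1 − 0.0064 = 0.9936
φ_{22} = -0.1864 / 0.9936 = -0.188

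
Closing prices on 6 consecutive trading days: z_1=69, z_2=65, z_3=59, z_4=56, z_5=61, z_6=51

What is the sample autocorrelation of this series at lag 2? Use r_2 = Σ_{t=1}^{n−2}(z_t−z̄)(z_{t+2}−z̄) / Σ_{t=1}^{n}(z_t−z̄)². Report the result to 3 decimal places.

Mean z̄ = (69 + 65 + 59 + 56 + 61 + 51)/6 = 60.1667
Numerator Σ_{t=1}^{4}(z_t−z̄)(z_{t+2}−z̄) = 6.7778
Denominator Σ(z_t−z̄)² = 204.8333
r_2 = 6.7778 / 204.8333 = 0.033

0.033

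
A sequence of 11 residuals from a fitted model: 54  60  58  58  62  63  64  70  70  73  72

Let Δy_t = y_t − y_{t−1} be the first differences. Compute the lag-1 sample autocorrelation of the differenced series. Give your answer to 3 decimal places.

-0.428

First differences Δy: 6, -2, 0, 4, 1, 1, 6, 0, 3, -1
Mean of differences = 1.8000
Numerator Σ(Δy_t−Δȳ)(Δy_{t+1}−Δȳ) = -30.6400
Denominator Σ(Δy_t−Δȳ)² = 71.6000
r_1(Δy) = -30.6400 / 71.6000 = -0.428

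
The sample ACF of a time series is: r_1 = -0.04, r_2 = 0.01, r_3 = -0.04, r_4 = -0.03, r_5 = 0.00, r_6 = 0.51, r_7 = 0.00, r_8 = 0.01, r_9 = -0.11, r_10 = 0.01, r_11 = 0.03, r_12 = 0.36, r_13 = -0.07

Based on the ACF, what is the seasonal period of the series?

The largest autocorrelation is r_6 = 0.51, with a weaker echo at lag 12 (0.36); the remaining lags stay at or below 0.03.
The dominant spike at lag 6 indicates a seasonal period of 6.

6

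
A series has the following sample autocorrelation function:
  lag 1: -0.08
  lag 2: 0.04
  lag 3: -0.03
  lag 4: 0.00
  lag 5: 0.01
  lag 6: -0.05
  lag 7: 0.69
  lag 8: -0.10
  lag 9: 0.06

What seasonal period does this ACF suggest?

7

The largest autocorrelation is r_7 = 0.69; the remaining lags stay at or below 0.06.
The dominant spike at lag 7 indicates a seasonal period of 7.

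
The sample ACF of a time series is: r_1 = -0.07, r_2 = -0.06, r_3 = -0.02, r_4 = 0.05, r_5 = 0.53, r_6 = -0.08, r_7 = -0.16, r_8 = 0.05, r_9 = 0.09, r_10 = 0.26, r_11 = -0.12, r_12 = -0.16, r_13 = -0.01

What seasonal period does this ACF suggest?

The largest autocorrelation is r_5 = 0.53, with a weaker echo at lag 10 (0.26); the remaining lags stay at or below 0.09.
The dominant spike at lag 5 indicates a seasonal period of 5.

5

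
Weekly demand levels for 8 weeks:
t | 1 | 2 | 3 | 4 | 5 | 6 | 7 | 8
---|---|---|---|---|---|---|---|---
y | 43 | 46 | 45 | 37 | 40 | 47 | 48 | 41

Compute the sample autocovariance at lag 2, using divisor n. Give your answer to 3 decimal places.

-8.770

Mean ȳ = (43 + 46 + 45 + 37 + 40 + 47 + 48 + 41)/8 = 43.3750
Deviations: -0.3750, 2.6250, 1.6250, -6.3750, -3.3750, 3.6250, 4.6250, -2.3750
Σ_{t=1}^{6}(y_t−ȳ)(y_{t+2}−ȳ) = -70.1563
γ_2 = -70.1563 / 8 = -8.770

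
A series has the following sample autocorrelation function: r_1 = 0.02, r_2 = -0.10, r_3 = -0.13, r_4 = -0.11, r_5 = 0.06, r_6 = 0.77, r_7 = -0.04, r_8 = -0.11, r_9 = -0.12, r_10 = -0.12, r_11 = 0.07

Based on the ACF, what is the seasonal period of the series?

6

The largest autocorrelation is r_6 = 0.77; the remaining lags stay at or below 0.07.
The dominant spike at lag 6 indicates a seasonal period of 6.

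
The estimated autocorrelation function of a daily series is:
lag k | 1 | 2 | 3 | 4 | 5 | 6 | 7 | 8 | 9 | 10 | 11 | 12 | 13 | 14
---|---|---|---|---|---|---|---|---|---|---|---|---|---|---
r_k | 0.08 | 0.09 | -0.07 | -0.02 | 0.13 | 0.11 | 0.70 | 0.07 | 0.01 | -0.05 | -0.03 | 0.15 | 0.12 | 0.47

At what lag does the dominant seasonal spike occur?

7

The largest autocorrelation is r_7 = 0.70, with a weaker echo at lag 14 (0.47); the remaining lags stay at or below 0.15.
The dominant spike at lag 7 indicates a seasonal period of 7.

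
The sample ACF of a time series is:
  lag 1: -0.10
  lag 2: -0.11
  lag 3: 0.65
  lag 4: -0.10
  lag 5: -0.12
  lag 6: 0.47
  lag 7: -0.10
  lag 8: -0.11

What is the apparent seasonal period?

3

The largest autocorrelation is r_3 = 0.65, with a weaker echo at lag 6 (0.47); the remaining lags stay at or below -0.10.
The dominant spike at lag 3 indicates a seasonal period of 3.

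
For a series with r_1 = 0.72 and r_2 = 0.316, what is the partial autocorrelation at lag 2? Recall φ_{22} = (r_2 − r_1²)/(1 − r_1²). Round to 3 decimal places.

-0.420

φ_{22} = (r_2 − r_1²) / (1 − r_1²)
r_1² = (0.72)² = 0.5184
Numerator = 0.316 − 0.5184 = -0.2024; denominator = 1 − 0.5184 = 0.4816
φ_{22} = -0.2024 / 0.4816 = -0.420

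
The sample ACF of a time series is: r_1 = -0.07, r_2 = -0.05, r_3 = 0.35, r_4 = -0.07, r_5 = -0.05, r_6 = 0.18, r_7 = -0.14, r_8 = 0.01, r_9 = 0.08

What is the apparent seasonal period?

3

The largest autocorrelation is r_3 = 0.35, with a weaker echo at lag 6 (0.18); the remaining lags stay at or below 0.08.
The dominant spike at lag 3 indicates a seasonal period of 3.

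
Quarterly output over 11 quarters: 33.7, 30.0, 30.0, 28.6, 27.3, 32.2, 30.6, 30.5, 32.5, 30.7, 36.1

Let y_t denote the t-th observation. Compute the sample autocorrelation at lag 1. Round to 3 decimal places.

Mean ȳ = (33.7 + 30.0 + 30.0 + 28.6 + 27.3 + 32.2 + 30.6 + 30.5 + 32.5 + 30.7 + 36.1)/11 = 31.1091
Numerator Σ_{t=1}^{10}(y_t−ȳ)(y_{t+1}−ȳ) = 2.8381
Denominator Σ(y_t−ȳ)² = 58.8091
r_1 = 2.8381 / 58.8091 = 0.048

0.048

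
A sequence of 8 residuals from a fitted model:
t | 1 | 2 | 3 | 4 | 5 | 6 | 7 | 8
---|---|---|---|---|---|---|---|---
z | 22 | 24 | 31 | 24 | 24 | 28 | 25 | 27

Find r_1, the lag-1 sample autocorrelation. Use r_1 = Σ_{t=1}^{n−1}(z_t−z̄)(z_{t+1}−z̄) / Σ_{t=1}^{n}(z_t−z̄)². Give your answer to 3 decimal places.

-0.262

Mean z̄ = (22 + 24 + 31 + 24 + 24 + 28 + 25 + 27)/8 = 25.6250
Numerator Σ_{t=1}^{7}(z_t−z̄)(z_{t+1}−z̄) = -15.1406
Denominator Σ(z_t−z̄)² = 57.8750
r_1 = -15.1406 / 57.8750 = -0.262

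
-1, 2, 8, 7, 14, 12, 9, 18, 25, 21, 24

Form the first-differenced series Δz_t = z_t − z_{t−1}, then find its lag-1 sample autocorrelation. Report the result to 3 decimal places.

First differences Δz: 3, 6, -1, 7, -2, -3, 9, 7, -4, 3
Mean of differences = 2.5000
Numerator Σ(Δz_t−Δz̄)(Δz_{t+1}−Δz̄) = -60.7500
Denominator Σ(Δz_t−Δz̄)² = 200.5000
r_1(Δz) = -60.7500 / 200.5000 = -0.303

-0.303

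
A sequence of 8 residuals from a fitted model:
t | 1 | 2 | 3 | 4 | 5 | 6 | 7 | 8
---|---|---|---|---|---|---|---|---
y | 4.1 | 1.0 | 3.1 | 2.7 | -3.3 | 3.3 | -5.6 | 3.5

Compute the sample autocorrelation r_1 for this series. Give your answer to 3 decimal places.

Mean ȳ = (4.1 + 1.0 + 3.1 + 2.7 − 3.3 + 3.3 − 5.6 + 3.5)/8 = 1.1000
Deviations from mean: 3.0000, -0.1000, 2.0000, 1.6000, -4.4000, 2.2000, -6.7000, 2.4000
Σ(y_t−ȳ)(y_{t+1}−ȳ) = (-0.3000) + (-0.2000) + (3.2000) + (-7.0400) + (-9.6800) + (-14.7400) + (-16.0800) = -44.8400
Denominator Σ(y_t−ȳ)² = 90.4200
r_1 = -44.8400 / 90.4200 = -0.496

-0.496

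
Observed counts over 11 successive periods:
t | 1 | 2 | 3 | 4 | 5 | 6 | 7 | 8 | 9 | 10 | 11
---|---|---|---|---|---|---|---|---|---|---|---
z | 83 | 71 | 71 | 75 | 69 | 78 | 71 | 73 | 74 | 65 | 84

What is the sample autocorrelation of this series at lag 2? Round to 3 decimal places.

0.027

Mean z̄ = (83 + 71 + 71 + 75 + 69 + 78 + 71 + 73 + 74 + 65 + 84)/11 = 74.0000
Numerator Σ_{t=1}^{9}(z_t−z̄)(z_{t+2}−z̄) = 9.0000
Denominator Σ(z_t−z̄)² = 332.0000
r_2 = 9.0000 / 332.0000 = 0.027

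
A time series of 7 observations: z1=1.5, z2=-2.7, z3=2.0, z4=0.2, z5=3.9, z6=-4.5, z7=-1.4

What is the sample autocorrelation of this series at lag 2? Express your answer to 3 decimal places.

0.093

Mean z̄ = (1.5 − 2.7 + 2.0 + 0.2 + 3.9 − 4.5 − 1.4)/7 = -0.1429
Σ(z_t−z̄)(z_{t+2}−z̄) = (3.5204) + (-0.8767) + (8.6633) + (-1.4939) + (-5.0824) = 4.7306
Denominator Σ(z_t−z̄)² = 50.8571
r_2 = 4.7306 / 50.8571 = 0.093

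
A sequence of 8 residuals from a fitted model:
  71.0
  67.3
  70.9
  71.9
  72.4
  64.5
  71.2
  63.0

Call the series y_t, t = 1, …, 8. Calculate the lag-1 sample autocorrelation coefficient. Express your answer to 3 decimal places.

Mean ȳ = (71.0 + 67.3 + 70.9 + 71.9 + 72.4 + 64.5 + 71.2 + 63.0)/8 = 69.0250
Deviations from mean: 1.9750, -1.7250, 1.8750, 2.8750, 3.3750, -4.5250, 2.1750, -6.0250
Numerator Σ_{t=1}^{7}(y_t−ȳ)(y_{t+1}−ȳ) = -29.7656
Denominator Σ(y_t−ȳ)² = 91.5550
r_1 = -29.7656 / 91.5550 = -0.325

-0.325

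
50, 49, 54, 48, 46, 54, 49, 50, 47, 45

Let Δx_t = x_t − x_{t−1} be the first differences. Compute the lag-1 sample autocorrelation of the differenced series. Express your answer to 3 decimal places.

First differences Δx: -1, 5, -6, -2, 8, -5, 1, -3, -2
Mean of differences = -0.5556
Numerator Σ(Δx_t−Δx̄)(Δx_{t+1}−Δx̄) = -82.4198
Denominator Σ(Δx_t−Δx̄)² = 166.2222
r_1(Δx) = -82.4198 / 166.2222 = -0.496

-0.496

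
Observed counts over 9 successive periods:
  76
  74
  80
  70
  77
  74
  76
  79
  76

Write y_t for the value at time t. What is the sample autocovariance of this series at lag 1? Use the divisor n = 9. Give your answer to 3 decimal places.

Mean ȳ = (76 + 74 + 80 + 70 + 77 + 74 + 76 + 79 + 76)/9 = 75.7778
Σ_{t=1}^{8}(y_t−ȳ)(y_{t+1}−ȳ) = -40.4938
γ_1 = -40.4938 / 9 = -4.499

-4.499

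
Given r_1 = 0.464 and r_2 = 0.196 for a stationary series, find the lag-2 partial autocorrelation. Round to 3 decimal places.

-0.025

φ_{22} = (r_2 − r_1²) / (1 − r_1²)
r_1² = (0.464)² = 0.215296
Numerator = 0.196 − 0.2153 = -0.0193; denominator = 1 − 0.2153 = 0.7847
φ_{22} = -0.0193 / 0.7847 = -0.025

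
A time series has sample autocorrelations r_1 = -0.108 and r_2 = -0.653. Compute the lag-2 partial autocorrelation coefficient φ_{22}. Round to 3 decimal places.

φ_{22} = (r_2 − r_1²) / (1 − r_1²)
r_1² = (-0.108)² = 0.011664
Numerator = -0.653 − 0.0117 = -0.6647; denominator = 1 − 0.0117 = 0.9883
φ_{22} = -0.6647 / 0.9883 = -0.673

-0.673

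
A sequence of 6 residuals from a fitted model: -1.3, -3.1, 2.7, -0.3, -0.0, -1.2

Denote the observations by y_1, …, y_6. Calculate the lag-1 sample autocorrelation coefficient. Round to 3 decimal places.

-0.315

Mean ȳ = (-1.3 − 3.1 + 2.7 − 0.3 − 0.0 − 1.2)/6 = -0.5333
Deviations from mean: -0.7667, -2.5667, 3.2333, 0.2333, 0.5333, -0.6667
Numerator Σ_{t=1}^{5}(y_t−ȳ)(y_{t+1}−ȳ) = -5.8078
Denominator Σ(y_t−ȳ)² = 18.4133
r_1 = -5.8078 / 18.4133 = -0.315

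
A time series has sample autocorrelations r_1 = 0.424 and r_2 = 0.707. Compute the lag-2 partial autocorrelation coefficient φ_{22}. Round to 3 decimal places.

φ_{22} = (r_2 − r_1²) / (1 − r_1²)
r_1² = (0.424)² = 0.179776
Numerator = 0.707 − 0.1798 = 0.5272; denominator = 1 − 0.1798 = 0.8202
φ_{22} = 0.5272 / 0.8202 = 0.643

0.643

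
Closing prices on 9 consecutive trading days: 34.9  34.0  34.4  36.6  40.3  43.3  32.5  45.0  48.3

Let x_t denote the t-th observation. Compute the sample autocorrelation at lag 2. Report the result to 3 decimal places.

-0.119

Mean x̄ = (34.9 + 34.0 + 34.4 + 36.6 + 40.3 + 43.3 + 32.5 + 45.0 + 48.3)/9 = 38.8111
Σ(x_t−x̄)(x_{t+2}−x̄) = (17.2523) + (10.6379) + (-6.5677) + (-9.9254) + (-9.3965) + (27.7812) + (-59.8854) = -30.1036
Denominator Σ(x_t−x̄)² = 253.3289
r_2 = -30.1036 / 253.3289 = -0.119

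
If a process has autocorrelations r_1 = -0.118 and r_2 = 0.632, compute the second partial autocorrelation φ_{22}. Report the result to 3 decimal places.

φ_{22} = (r_2 − r_1²) / (1 − r_1²)
r_1² = (-0.118)² = 0.013924
Numerator = 0.632 − 0.0139 = 0.6181; denominator = 1 − 0.0139 = 0.9861
φ_{22} = 0.6181 / 0.9861 = 0.627

0.627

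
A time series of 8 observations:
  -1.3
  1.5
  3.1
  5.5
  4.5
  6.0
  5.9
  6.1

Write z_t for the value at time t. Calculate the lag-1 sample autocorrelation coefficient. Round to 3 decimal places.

Mean z̄ = (-1.3 + 1.5 + 3.1 + 5.5 + 4.5 + 6.0 + 5.9 + 6.1)/8 = 3.9125
Deviations from mean: -5.2125, -2.4125, -0.8125, 1.5875, 0.5875, 2.0875, 1.9875, 2.1875
Numerator Σ_{t=1}^{7}(z_t−z̄)(z_{t+1}−z̄) = 23.9011
Denominator Σ(z_t−z̄)² = 49.6088
r_1 = 23.9011 / 49.6088 = 0.482

0.482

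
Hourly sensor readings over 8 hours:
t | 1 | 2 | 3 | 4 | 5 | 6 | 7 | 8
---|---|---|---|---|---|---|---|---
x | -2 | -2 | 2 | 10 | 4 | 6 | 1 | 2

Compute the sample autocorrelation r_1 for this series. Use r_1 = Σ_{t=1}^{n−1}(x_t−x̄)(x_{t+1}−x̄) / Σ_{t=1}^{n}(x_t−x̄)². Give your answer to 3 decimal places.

0.263

Mean x̄ = (-2 − 2 + 2 + 10 + 4 + 6 + 1 + 2)/8 = 2.6250
Deviations from mean: -4.6250, -4.6250, -0.6250, 7.3750, 1.3750, 3.3750, -1.6250, -0.6250
Σ(x_t−x̄)(x_{t+1}−x̄) = (21.3906) + (2.8906) + (-4.6094) + (10.1406) + (4.6406) + (-5.4844) + (1.0156) = 29.9844
Denominator Σ(x_t−x̄)² = 113.8750
r_1 = 29.9844 / 113.8750 = 0.263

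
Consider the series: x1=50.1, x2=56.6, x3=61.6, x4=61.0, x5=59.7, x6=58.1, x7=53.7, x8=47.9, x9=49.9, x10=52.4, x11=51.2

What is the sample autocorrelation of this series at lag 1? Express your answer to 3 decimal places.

Mean x̄ = (50.1 + 56.6 + 61.6 + 61.0 + 59.7 + 58.1 + 53.7 + 47.9 + 49.9 + 52.4 + 51.2)/11 = 54.7455
Numerator Σ_{t=1}^{10}(x_t−x̄)(x_{t+1}−x̄) = 151.0770
Denominator Σ(x_t−x̄)² = 236.4273
r_1 = 151.0770 / 236.4273 = 0.639

0.639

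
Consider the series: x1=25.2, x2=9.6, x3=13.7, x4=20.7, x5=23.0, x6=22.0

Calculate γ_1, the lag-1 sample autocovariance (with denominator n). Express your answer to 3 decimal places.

0.271

Mean x̄ = (25.2 + 9.6 + 13.7 + 20.7 + 23.0 + 22.0)/6 = 19.0333
Deviations: 6.1667, -9.4333, -5.3333, 1.6667, 3.9667, 2.9667
Σ_{t=1}^{5}(x_t−x̄)(x_{t+1}−x̄) = 1.6289
γ_1 = 1.6289 / 6 = 0.271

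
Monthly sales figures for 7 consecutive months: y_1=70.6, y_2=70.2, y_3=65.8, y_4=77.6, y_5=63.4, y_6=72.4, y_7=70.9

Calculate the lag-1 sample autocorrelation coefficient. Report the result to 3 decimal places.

Mean ȳ = (70.6 + 70.2 + 65.8 + 77.6 + 63.4 + 72.4 + 70.9)/7 = 70.1286
Numerator Σ_{t=1}^{6}(y_t−ȳ)(y_{t+1}−ȳ) = -96.4194
Denominator Σ(y_t−ȳ)² = 125.8143
r_1 = -96.4194 / 125.8143 = -0.766

-0.766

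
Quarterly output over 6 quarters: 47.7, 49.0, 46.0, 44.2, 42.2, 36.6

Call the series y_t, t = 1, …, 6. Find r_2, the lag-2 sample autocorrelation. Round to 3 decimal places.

0.025

Mean ȳ = (47.7 + 49.0 + 46.0 + 44.2 + 42.2 + 36.6)/6 = 44.2833
Σ(y_t−ȳ)(y_{t+2}−ȳ) = (5.8653) + (-0.3931) + (-3.5764) + (0.6403) = 2.5361
Denominator Σ(y_t−ȳ)² = 100.2483
r_2 = 2.5361 / 100.2483 = 0.025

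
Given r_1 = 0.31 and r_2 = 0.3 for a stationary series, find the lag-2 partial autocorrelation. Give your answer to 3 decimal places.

φ_{22} = (r_2 − r_1²) / (1 − r_1²)
r_1² = (0.31)² = 0.0961
Numerator = 0.3 − 0.0961 = 0.2039; denominator = 1 − 0.0961 = 0.9039
φ_{22} = 0.2039 / 0.9039 = 0.226

0.226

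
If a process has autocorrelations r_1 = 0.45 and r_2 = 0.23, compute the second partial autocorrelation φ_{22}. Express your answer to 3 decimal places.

0.034

φ_{22} = (r_2 − r_1²) / (1 − r_1²)
r_1² = (0.45)² = 0.2025
Numerator = 0.23 − 0.2025 = 0.0275; denominator = 1 − 0.2025 = 0.7975
φ_{22} = 0.0275 / 0.7975 = 0.034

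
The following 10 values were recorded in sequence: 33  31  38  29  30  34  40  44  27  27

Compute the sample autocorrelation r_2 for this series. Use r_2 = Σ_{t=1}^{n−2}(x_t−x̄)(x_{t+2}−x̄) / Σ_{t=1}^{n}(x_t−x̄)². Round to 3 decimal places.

-0.453

Mean x̄ = (33 + 31 + 38 + 29 + 30 + 34 + 40 + 44 + 27 + 27)/10 = 33.3000
Numerator Σ_{t=1}^{8}(x_t−x̄)(x_{t+2}−x̄) = -134.2800
Denominator Σ(x_t−x̄)² = 296.1000
r_2 = -134.2800 / 296.1000 = -0.453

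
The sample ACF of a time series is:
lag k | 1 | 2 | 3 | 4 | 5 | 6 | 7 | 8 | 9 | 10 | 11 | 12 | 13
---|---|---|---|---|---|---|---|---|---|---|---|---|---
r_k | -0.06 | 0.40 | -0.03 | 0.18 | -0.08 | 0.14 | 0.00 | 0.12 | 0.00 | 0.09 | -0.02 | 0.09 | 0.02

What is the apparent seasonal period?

The largest autocorrelation is r_2 = 0.40, with a weaker echo at lag 4 (0.18); the remaining lags stay at or below 0.14.
The dominant spike at lag 2 indicates a seasonal period of 2.

2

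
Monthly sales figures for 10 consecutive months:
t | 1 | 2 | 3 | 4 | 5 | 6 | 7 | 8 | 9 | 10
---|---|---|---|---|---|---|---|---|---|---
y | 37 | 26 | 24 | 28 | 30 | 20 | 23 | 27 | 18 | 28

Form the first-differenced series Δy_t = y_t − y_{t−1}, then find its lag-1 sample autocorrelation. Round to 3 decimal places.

First differences Δy: -11, -2, 4, 2, -10, 3, 4, -9, 10
Mean of differences = -1.0000
Numerator Σ(Δy_t−Δȳ)(Δy_{t+1}−Δȳ) = -151.0000
Denominator Σ(Δy_t−Δȳ)² = 442.0000
r_1(Δy) = -151.0000 / 442.0000 = -0.342

-0.342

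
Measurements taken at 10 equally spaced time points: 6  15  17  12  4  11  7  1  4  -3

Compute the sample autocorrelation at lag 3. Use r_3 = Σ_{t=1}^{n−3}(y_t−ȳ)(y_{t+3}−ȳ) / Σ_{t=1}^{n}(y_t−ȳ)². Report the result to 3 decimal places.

Mean ȳ = (6 + 15 + 17 + 12 + 4 + 11 + 7 + 1 + 4 − 3)/10 = 7.4000
Numerator Σ_{t=1}^{7}(y_t−ȳ)(y_{t+3}−ȳ) = 14.1200
Denominator Σ(y_t−ȳ)² = 358.4000
r_3 = 14.1200 / 358.4000 = 0.039

0.039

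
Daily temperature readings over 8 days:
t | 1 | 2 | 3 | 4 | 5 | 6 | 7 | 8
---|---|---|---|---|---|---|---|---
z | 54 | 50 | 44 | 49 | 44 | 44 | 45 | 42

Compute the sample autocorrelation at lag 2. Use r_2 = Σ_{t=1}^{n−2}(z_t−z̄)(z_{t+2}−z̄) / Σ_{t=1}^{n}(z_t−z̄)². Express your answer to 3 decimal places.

Mean z̄ = (54 + 50 + 44 + 49 + 44 + 44 + 45 + 42)/8 = 46.5000
Numerator Σ_{t=1}^{6}(z_t−z̄)(z_{t+2}−z̄) = 5.0000
Denominator Σ(z_t−z̄)² = 116.0000
r_2 = 5.0000 / 116.0000 = 0.043

0.043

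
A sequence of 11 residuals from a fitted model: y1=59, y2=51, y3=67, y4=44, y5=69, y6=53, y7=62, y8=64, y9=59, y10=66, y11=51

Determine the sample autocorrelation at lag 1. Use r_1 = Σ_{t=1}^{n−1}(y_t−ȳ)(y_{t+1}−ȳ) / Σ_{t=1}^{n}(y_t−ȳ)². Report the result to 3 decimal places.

Mean ȳ = (59 + 51 + 67 + 44 + 69 + 53 + 62 + 64 + 59 + 66 + 51)/11 = 58.6364
Numerator Σ_{t=1}^{10}(y_t−ȳ)(y_{t+1}−ȳ) = -451.6777
Denominator Σ(y_t−ȳ)² = 634.5455
r_1 = -451.6777 / 634.5455 = -0.712

-0.712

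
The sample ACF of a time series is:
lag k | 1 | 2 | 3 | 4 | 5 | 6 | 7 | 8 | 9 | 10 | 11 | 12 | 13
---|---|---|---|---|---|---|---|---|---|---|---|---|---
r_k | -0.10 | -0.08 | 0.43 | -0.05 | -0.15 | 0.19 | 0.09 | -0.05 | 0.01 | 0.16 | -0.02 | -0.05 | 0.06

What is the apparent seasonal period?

3

The largest autocorrelation is r_3 = 0.43, with a weaker echo at lag 6 (0.19); the remaining lags stay at or below 0.16.
The dominant spike at lag 3 indicates a seasonal period of 3.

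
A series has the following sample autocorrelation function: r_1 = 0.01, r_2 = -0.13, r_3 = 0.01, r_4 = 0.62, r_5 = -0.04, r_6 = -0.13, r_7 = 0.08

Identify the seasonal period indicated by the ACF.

The largest autocorrelation is r_4 = 0.62; the remaining lags stay at or below 0.08.
The dominant spike at lag 4 indicates a seasonal period of 4.

4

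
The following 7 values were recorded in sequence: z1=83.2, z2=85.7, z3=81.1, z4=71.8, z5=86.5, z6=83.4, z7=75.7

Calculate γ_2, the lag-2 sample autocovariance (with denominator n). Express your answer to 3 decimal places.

-13.357

Mean z̄ = (83.2 + 85.7 + 81.1 + 71.8 + 86.5 + 83.4 + 75.7)/7 = 81.0571
Σ_{t=1}^{5}(z_t−z̄)(z_{t+2}−z̄) = -93.5008
γ_2 = -93.5008 / 7 = -13.357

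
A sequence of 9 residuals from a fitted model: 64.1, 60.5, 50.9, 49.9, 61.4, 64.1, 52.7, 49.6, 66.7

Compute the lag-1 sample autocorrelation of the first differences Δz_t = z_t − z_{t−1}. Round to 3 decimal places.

First differences Δz: -3.6, -9.6, -1.0, 11.5, 2.7, -11.4, -3.1, 17.1
Mean of differences = 0.3250
Numerator Σ(Δz_t−Δz̄)(Δz_{t+1}−Δz̄) = 18.6969
Denominator Σ(Δz_t−Δz̄)² = 676.7950
r_1(Δz) = 18.6969 / 676.7950 = 0.028

0.028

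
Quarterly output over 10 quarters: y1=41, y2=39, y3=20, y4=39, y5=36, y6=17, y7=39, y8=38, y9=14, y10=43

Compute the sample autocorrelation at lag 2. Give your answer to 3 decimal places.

Mean ȳ = (41 + 39 + 20 + 39 + 36 + 17 + 39 + 38 + 14 + 43)/10 = 32.6000
Numerator Σ_{t=1}^{8}(y_t−ȳ)(y_{t+2}−ȳ) = -332.9200
Denominator Σ(y_t−ȳ)² = 1090.4000
r_2 = -332.9200 / 1090.4000 = -0.305

-0.305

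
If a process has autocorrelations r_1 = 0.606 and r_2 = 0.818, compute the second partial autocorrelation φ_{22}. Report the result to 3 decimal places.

0.712

φ_{22} = (r_2 − r_1²) / (1 − r_1²)
r_1² = (0.606)² = 0.367236
Numerator = 0.818 − 0.3672 = 0.4508; denominator = 1 − 0.3672 = 0.6328
φ_{22} = 0.4508 / 0.6328 = 0.712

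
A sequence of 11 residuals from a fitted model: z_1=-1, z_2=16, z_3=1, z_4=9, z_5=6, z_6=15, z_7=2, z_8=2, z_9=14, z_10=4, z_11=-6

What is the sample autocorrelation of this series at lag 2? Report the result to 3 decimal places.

-0.122

Mean z̄ = (-1 + 16 + 1 + 9 + 6 + 15 + 2 + 2 + 14 + 4 − 6)/11 = 5.6364
Numerator Σ_{t=1}^{9}(z_t−z̄)(z_{t+2}−z̄) = -61.7190
Denominator Σ(z_t−z̄)² = 506.5455
r_2 = -61.7190 / 506.5455 = -0.122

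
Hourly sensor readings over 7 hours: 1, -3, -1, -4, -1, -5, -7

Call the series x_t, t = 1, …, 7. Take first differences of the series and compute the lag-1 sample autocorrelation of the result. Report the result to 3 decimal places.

-0.664

First differences Δx: -4, 2, -3, 3, -4, -2
Mean of differences = -1.3333
Numerator Σ(Δx_t−Δx̄)(Δx_{t+1}−Δx̄) = -31.4444
Denominator Σ(Δx_t−Δx̄)² = 47.3333
r_1(Δx) = -31.4444 / 47.3333 = -0.664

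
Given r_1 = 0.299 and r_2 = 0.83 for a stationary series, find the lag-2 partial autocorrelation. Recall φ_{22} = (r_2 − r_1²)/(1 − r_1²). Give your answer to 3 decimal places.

0.813

φ_{22} = (r_2 − r_1²) / (1 − r_1²)
r_1² = (0.299)² = 0.089401
Numerator = 0.83 − 0.0894 = 0.7406; denominator = 1 − 0.0894 = 0.9106
φ_{22} = 0.7406 / 0.9106 = 0.813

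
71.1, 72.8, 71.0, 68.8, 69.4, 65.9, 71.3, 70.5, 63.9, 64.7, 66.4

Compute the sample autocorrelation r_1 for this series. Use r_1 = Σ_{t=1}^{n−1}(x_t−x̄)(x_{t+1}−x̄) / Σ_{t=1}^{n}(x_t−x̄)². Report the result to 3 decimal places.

0.384

Mean x̄ = (71.1 + 72.8 + 71.0 + 68.8 + 69.4 + 65.9 + 71.3 + 70.5 + 63.9 + 64.7 + 66.4)/11 = 68.7091
Numerator Σ_{t=1}^{10}(x_t−x̄)(x_{t+1}−x̄) = 34.7699
Denominator Σ(x_t−x̄)² = 90.5291
r_1 = 34.7699 / 90.5291 = 0.384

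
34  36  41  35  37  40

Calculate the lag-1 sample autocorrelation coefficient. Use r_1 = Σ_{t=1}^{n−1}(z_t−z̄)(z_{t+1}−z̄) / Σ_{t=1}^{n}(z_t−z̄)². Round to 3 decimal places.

-0.237

Mean z̄ = (34 + 36 + 41 + 35 + 37 + 40)/6 = 37.1667
Deviations from mean: -3.1667, -1.1667, 3.8333, -2.1667, -0.1667, 2.8333
Σ(z_t−z̄)(z_{t+1}−z̄) = (3.6944) + (-4.4722) + (-8.3056) + (0.3611) + (-0.4722) = -9.1944
Denominator Σ(z_t−z̄)² = 38.8333
r_1 = -9.1944 / 38.8333 = -0.237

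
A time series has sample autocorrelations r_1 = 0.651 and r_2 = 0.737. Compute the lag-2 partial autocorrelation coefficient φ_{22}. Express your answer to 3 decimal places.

φ_{22} = (r_2 − r_1²) / (1 − r_1²)
r_1² = (0.651)² = 0.423801
Numerator = 0.737 − 0.4238 = 0.3132; denominator = 1 − 0.4238 = 0.5762
φ_{22} = 0.3132 / 0.5762 = 0.544

0.544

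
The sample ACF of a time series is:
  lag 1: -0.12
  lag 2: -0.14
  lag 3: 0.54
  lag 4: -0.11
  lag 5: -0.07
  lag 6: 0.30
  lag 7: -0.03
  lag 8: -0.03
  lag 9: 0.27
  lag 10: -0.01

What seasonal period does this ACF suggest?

The largest autocorrelation is r_3 = 0.54, with weaker echoes at lags 6 (0.30) and 9 (0.27); the remaining lags stay at or below -0.01.
The dominant spike at lag 3 indicates a seasonal period of 3.

3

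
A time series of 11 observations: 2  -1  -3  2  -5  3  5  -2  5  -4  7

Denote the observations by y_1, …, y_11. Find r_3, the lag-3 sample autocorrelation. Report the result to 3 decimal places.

-0.021

Mean ȳ = (2 − 1 − 3 + 2 − 5 + 3 + 5 − 2 + 5 − 4 + 7)/11 = 0.8182
Numerator Σ_{t=1}^{8}(y_t−ȳ)(y_{t+3}−ȳ) = -3.4628
Denominator Σ(y_t−ȳ)² = 163.6364
r_3 = -3.4628 / 163.6364 = -0.021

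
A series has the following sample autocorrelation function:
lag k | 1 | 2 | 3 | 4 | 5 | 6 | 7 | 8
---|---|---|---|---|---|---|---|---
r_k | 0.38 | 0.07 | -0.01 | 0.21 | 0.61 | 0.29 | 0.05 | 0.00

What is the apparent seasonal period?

The largest autocorrelation is r_5 = 0.61; the remaining lags stay at or below 0.38. The elevated value at lag 1 (0.38), dropping to 0.07 at lag 2, reflects decaying short-term dependence rather than seasonality.
The dominant spike at lag 5 indicates a seasonal period of 5.

5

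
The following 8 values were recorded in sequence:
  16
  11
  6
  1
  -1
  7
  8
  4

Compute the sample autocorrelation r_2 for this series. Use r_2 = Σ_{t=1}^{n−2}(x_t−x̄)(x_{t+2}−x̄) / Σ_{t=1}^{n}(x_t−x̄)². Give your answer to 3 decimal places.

-0.199

Mean x̄ = (16 + 11 + 6 + 1 − 1 + 7 + 8 + 4)/8 = 6.5000
Deviations from mean: 9.5000, 4.5000, -0.5000, -5.5000, -7.5000, 0.5000, 1.5000, -2.5000
Σ(x_t−x̄)(x_{t+2}−x̄) = (-4.7500) + (-24.7500) + (3.7500) + (-2.7500) + (-11.2500) + (-1.2500) = -41.0000
Denominator Σ(x_t−x̄)² = 206.0000
r_2 = -41.0000 / 206.0000 = -0.199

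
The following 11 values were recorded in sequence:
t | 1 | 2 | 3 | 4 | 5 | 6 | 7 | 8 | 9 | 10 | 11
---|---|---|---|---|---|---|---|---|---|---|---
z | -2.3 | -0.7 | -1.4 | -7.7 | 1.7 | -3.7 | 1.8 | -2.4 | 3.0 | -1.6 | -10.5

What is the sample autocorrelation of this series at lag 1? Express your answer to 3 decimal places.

-0.250

Mean z̄ = (-2.3 − 0.7 − 1.4 − 7.7 + 1.7 − 3.7 + 1.8 − 2.4 + 3.0 − 1.6 − 10.5)/11 = -2.1636
Numerator Σ_{t=1}^{10}(z_t−z̄)(z_{t+1}−z̄) = -40.6713
Denominator Σ(z_t−z̄)² = 162.9255
r_1 = -40.6713 / 162.9255 = -0.250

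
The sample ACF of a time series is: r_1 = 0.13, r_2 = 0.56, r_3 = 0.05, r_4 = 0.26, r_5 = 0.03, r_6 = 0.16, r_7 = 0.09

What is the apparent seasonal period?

The largest autocorrelation is r_2 = 0.56, with weaker echoes at lags 4 (0.26) and 6 (0.16); the remaining lags stay at or below 0.13.
The dominant spike at lag 2 indicates a seasonal period of 2.

2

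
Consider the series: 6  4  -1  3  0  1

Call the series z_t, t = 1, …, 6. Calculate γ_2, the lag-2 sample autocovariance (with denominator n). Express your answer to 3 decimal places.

-0.787

Mean z̄ = (6 + 4 − 1 + 3 + 0 + 1)/6 = 2.1667
Deviations: 3.8333, 1.8333, -3.1667, 0.8333, -2.1667, -1.1667
Σ_{t=1}^{4}(z_t−z̄)(z_{t+2}−z̄) = -4.7222
γ_2 = -4.7222 / 6 = -0.787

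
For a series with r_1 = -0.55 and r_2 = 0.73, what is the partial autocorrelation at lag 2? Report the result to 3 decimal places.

φ_{22} = (r_2 − r_1²) / (1 − r_1²)
r_1² = (-0.55)² = 0.3025
Numerator = 0.73 − 0.3025 = 0.4275; denominator = 1 − 0.3025 = 0.6975
φ_{22} = 0.4275 / 0.6975 = 0.613

0.613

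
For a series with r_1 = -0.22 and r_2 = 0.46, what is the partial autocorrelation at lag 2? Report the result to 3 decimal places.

0.433

φ_{22} = (r_2 − r_1²) / (1 − r_1²)
r_1² = (-0.22)² = 0.0484
Numerator = 0.46 − 0.0484 = 0.4116; denominator = 1 − 0.0484 = 0.9516
φ_{22} = 0.4116 / 0.9516 = 0.433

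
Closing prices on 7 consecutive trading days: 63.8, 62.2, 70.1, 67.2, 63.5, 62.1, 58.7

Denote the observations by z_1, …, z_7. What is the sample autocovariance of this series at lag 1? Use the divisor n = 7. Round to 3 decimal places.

Mean z̄ = (63.8 + 62.2 + 70.1 + 67.2 + 63.5 + 62.1 + 58.7)/7 = 63.9429
Deviations: -0.1429, -1.7429, 6.1571, 3.2571, -0.4429, -1.8429, -5.2429
Σ_{t=1}^{6}(z_t−z̄)(z_{t+1}−z̄) = 18.6082
γ_1 = 18.6082 / 7 = 2.658

2.658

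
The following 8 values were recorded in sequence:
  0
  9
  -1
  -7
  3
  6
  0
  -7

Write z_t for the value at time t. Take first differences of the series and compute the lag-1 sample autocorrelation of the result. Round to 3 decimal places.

-0.114

First differences Δz: 9, -10, -6, 10, 3, -6, -7
Mean of differences = -1.0000
Numerator Σ(Δz_t−Δz̄)(Δz_{t+1}−Δz̄) = -46.0000
Denominator Σ(Δz_t−Δz̄)² = 404.0000
r_1(Δz) = -46.0000 / 404.0000 = -0.114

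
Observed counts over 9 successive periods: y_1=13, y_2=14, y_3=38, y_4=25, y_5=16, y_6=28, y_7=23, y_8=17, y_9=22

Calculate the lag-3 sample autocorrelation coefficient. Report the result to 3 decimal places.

0.297

Mean ȳ = (13 + 14 + 38 + 25 + 16 + 28 + 23 + 17 + 22)/9 = 21.7778
Σ(y_t−ȳ)(y_{t+3}−ȳ) = (-28.2840) + (44.9383) + (100.9383) + (3.9383) + (27.6049) + (1.3827) = 150.5185
Denominator Σ(y_t−ȳ)² = 507.5556
r_3 = 150.5185 / 507.5556 = 0.297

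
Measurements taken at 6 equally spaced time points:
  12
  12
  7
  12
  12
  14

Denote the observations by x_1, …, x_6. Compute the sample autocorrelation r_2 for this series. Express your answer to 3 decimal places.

-0.109

Mean x̄ = (12 + 12 + 7 + 12 + 12 + 14)/6 = 11.5000
Σ(x_t−x̄)(x_{t+2}−x̄) = (-2.2500) + (0.2500) + (-2.2500) + (1.2500) = -3.0000
Denominator Σ(x_t−x̄)² = 27.5000
r_2 = -3.0000 / 27.5000 = -0.109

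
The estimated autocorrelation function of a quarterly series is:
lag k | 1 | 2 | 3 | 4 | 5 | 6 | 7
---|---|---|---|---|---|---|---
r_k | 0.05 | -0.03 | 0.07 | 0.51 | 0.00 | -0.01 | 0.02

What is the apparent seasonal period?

4

The largest autocorrelation is r_4 = 0.51; the remaining lags stay at or below 0.07.
The dominant spike at lag 4 indicates a seasonal period of 4.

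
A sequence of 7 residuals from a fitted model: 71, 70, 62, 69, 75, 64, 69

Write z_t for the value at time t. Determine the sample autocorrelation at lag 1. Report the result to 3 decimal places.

Mean z̄ = (71 + 70 + 62 + 69 + 75 + 64 + 69)/7 = 68.5714
Deviations from mean: 2.4286, 1.4286, -6.5714, 0.4286, 6.4286, -4.5714, 0.4286
Σ(z_t−z̄)(z_{t+1}−z̄) = (3.4694) + (-9.3878) + (-2.8163) + (2.7551) + (-29.3878) + (-1.9592) = -37.3265
Denominator Σ(z_t−z̄)² = 113.7143
r_1 = -37.3265 / 113.7143 = -0.328

-0.328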